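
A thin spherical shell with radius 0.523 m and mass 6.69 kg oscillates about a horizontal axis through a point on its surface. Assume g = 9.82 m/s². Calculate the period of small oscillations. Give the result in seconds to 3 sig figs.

1.87 s

I_cm = (2/3)mr² = 1.220 kg·m². The pivot is at distance d = 0.523 m from the centre of mass.
By the parallel-axis theorem, I = I_cm + md² = 1.220 + 1.830 = 3.050 kg·m².
T = 2π√(I/(mgd)) = 2π√(3.050/(6.69 × 9.82 × 0.523)) = 1.87 s.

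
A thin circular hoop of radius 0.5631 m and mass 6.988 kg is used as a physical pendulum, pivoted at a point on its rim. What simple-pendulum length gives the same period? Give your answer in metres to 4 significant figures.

The equivalent simple-pendulum length is L_eq = I/(md), where I is about the pivot and d = 0.56310 m.
I_cm = mR² = 2.2158 kg·m², so I = I_cm + md² = 2.2158 + 2.2158 = 4.4315 kg·m².
L_eq = 4.4315/(6.988 × 0.56310) = 1.126 m.

1.126 m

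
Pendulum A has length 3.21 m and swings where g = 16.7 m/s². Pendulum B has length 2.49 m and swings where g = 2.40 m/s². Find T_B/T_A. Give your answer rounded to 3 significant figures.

2.32

T = 2π√(L/g), so T_B/T_A = √((L_B/g_B)/(L_A/g_A)) = √((2.49/2.40)/(3.21/16.7)) = 2.32.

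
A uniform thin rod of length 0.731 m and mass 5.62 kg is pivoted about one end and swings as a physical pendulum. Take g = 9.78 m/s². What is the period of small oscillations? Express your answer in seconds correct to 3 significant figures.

For a physical pendulum T = 2π√(I/(mgd)), with d = 0.3655 m from pivot to centre of mass.
I_cm = mL²/12 = 5.62 × 0.731²/12 = 0.2503 kg·m²; I = I_cm + md² = 0.2503 + 5.62 × 0.3655² = 1.001 kg·m².
T = 2π√(1.001/(5.62 × 9.78 × 0.3655)) = 1.40 s.

1.40 s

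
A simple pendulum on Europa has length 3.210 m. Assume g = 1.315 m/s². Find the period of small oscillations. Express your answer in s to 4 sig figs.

T = 2π√(L/g) = 2π√(3.210/1.315) = 2π × 1.5624 = 9.817 s.

9.817 s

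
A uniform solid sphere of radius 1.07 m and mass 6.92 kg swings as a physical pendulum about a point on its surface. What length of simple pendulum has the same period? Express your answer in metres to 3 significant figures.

The equivalent simple-pendulum length is L_eq = I/(md), where I is about the pivot and d = 1.070 m.
I_cm = (2/5)mR² = 3.169 kg·m², so I = I_cm + md² = 3.169 + 7.923 = 11.09 kg·m².
L_eq = 11.09/(6.92 × 1.070) = 1.50 m.

1.50 m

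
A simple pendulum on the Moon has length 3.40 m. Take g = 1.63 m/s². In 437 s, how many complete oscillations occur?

48

T = 2π√(L/g) = 2π√(3.40/1.63) = 9.075 s.
Number of complete oscillations = ⌊437/9.075⌋ = ⌊48.16⌋ = 48.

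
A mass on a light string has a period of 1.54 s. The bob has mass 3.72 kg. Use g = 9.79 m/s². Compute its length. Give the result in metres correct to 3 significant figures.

0.588 m

From T = 2π√(L/g), L = gT²/(4π²) = 9.79 × 1.540²/(4π²) = 0.588 m.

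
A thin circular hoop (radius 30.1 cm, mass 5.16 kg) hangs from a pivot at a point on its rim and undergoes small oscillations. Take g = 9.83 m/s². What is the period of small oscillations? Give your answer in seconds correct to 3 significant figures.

I_cm = mr² = 0.4675 kg·m². The pivot is at distance d = 0.301 m from the centre of mass.
By the parallel-axis theorem, I = I_cm + md² = 0.4675 + 0.4675 = 0.9350 kg·m².
T = 2π√(I/(mgd)) = 2π√(0.9350/(5.16 × 9.83 × 0.301)) = 1.55 s.

1.55 s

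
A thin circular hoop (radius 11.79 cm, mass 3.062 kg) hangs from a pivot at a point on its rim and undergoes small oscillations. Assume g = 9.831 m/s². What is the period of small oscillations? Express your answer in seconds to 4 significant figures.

I_cm = mr² = 0.042563 kg·m². The pivot is at distance d = 0.1179 m from the centre of mass.
By the parallel-axis theorem, I = I_cm + md² = 0.042563 + 0.042563 = 0.085126 kg·m².
T = 2π√(I/(mgd)) = 2π√(0.085126/(3.062 × 9.831 × 0.1179)) = 0.9731 s.

0.9731 s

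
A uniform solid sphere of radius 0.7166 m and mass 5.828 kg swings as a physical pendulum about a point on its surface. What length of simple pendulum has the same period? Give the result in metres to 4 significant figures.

The equivalent simple-pendulum length is L_eq = I/(md), where I is about the pivot and d = 0.71660 m.
I_cm = (2/5)mR² = 1.1971 kg·m², so I = I_cm + md² = 1.1971 + 2.9928 = 4.1899 kg·m².
L_eq = 4.1899/(5.828 × 0.71660) = 1.003 m.

1.003 m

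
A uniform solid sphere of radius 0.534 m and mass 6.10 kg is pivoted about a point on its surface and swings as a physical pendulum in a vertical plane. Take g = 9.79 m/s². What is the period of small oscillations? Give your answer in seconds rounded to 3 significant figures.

I_cm = (2/5)mr² = 0.6958 kg·m². The pivot is at distance d = 0.534 m from the centre of mass.
By the parallel-axis theorem, I = I_cm + md² = 0.6958 + 1.739 = 2.435 kg·m².
T = 2π√(I/(mgd)) = 2π√(2.435/(6.10 × 9.79 × 0.534)) = 1.74 s.

1.74 s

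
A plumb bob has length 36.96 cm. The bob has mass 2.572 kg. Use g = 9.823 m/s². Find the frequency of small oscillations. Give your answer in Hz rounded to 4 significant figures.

T = 2π√(L/g) = 2π√(0.3696/9.823) = 1.2188 s, so f = 1/T = 0.8205 Hz.

0.8205 Hz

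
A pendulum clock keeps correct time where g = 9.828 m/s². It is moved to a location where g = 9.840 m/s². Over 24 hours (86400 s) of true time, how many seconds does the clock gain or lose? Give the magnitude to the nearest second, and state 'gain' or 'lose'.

The clock's period scales as T ∝ 1/√g, so T'/T = √(9.828/9.840) = 0.999390.
In 86400 s of true time the clock registers 86400/0.999390 = 86452.7 s, so it gains 53 s.

gain 53 s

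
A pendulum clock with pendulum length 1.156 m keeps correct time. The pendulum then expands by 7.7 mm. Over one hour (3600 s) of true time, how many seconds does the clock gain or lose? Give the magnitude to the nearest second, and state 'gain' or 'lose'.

T ∝ √L, so T'/T = √(1.16370/1.156) = 1.00332.
In 3600 s of true time the clock registers 3600/1.00332 = 3588.1 s, so it loses 12 s.

lose 12 s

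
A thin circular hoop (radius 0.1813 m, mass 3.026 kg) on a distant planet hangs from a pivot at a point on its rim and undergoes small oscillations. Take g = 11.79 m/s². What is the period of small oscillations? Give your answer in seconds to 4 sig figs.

1.102 s

I_cm = mr² = 0.099464 kg·m². The pivot is at distance d = 0.1813 m from the centre of mass.
By the parallel-axis theorem, I = I_cm + md² = 0.099464 + 0.099464 = 0.19893 kg·m².
T = 2π√(I/(mgd)) = 2π√(0.19893/(3.026 × 11.79 × 0.1813)) = 1.102 s.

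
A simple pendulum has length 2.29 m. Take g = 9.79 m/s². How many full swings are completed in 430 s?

T = 2π√(L/g) = 2π√(2.29/9.79) = 3.039 s.
Number of complete oscillations = ⌊430/3.039⌋ = ⌊141.5⌋ = 141.

141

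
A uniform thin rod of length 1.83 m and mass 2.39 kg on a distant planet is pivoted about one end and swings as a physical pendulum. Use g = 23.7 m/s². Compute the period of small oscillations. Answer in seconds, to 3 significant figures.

For a physical pendulum T = 2π√(I/(mgd)), with d = 0.9150 m from pivot to centre of mass.
I_cm = mL²/12 = 2.39 × 1.83²/12 = 0.6670 kg·m²; I = I_cm + md² = 0.6670 + 2.39 × 0.9150² = 2.668 kg·m².
T = 2π√(2.668/(2.39 × 23.7 × 0.9150)) = 1.43 s.

1.43 s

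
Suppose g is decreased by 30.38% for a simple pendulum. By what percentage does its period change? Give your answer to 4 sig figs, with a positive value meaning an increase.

T ∝ 1/√g, so T'/T = 1/√(0.69620) = 1.1985.
Percentage change in T = (1.1985 − 1) × 100% = 19.85%.

19.85%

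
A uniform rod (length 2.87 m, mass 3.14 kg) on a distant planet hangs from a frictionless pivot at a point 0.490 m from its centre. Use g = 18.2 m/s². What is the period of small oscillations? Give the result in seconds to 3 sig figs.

For a physical pendulum T = 2π√(I/(mgd)), with d = 0.4900 m from pivot to centre of mass.
I_cm = mL²/12 = 3.14 × 2.87²/12 = 2.155 kg·m²; I = I_cm + md² = 2.155 + 3.14 × 0.4900² = 2.909 kg·m².
T = 2π√(2.909/(3.14 × 18.2 × 0.4900)) = 2.03 s.

2.03 s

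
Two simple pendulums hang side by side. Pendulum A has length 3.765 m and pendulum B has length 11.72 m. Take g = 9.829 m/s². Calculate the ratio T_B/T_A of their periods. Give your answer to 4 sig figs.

1.764

T ∝ √L, so T_B/T_A = √(L_B/L_A) = √(11.72/3.765) = 1.764.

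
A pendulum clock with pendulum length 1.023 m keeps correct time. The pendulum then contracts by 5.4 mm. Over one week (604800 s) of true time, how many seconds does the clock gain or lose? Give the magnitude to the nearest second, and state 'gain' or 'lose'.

gain 1603 s

T ∝ √L, so T'/T = √(1.01760/1.023) = 0.997357.
In 604800 s of true time the clock registers 604800/0.997357 = 606402.6 s, so it gains 1603 s.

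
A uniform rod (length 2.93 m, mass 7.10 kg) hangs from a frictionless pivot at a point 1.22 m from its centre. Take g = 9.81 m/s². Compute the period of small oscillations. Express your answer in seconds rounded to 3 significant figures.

For a physical pendulum T = 2π√(I/(mgd)), with d = 1.220 m from pivot to centre of mass.
I_cm = mL²/12 = 7.10 × 2.93²/12 = 5.079 kg·m²; I = I_cm + md² = 5.079 + 7.10 × 1.220² = 15.65 kg·m².
T = 2π√(15.65/(7.10 × 9.81 × 1.220)) = 2.70 s.

2.70 s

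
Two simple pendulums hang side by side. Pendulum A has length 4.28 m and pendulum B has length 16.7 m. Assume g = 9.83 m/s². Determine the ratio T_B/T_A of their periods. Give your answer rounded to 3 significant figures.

1.98

T ∝ √L, so T_B/T_A = √(L_B/L_A) = √(16.7/4.28) = 1.98.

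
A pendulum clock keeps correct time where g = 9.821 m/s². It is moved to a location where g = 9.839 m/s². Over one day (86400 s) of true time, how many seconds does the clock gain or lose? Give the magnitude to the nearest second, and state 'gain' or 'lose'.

The clock's period scales as T ∝ 1/√g, so T'/T = √(9.821/9.839) = 0.999085.
In 86400 s of true time the clock registers 86400/0.999085 = 86479.1 s, so it gains 79 s.

gain 79 s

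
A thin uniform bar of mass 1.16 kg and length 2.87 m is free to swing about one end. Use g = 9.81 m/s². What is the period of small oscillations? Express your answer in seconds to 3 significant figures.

2.77 s

For a physical pendulum T = 2π√(I/(mgd)), with d = 1.435 m from pivot to centre of mass.
I_cm = mL²/12 = 1.16 × 2.87²/12 = 0.7962 kg·m²; I = I_cm + md² = 0.7962 + 1.16 × 1.435² = 3.185 kg·m².
T = 2π√(3.185/(1.16 × 9.81 × 1.435)) = 2.77 s.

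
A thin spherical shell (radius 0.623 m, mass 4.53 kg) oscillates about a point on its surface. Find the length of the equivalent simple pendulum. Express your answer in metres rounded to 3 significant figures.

1.04 m

The equivalent simple-pendulum length is L_eq = I/(md), where I is about the pivot and d = 0.6230 m.
I_cm = (2/3)mR² = 1.172 kg·m², so I = I_cm + md² = 1.172 + 1.758 = 2.930 kg·m².
L_eq = 2.930/(4.53 × 0.6230) = 1.04 m.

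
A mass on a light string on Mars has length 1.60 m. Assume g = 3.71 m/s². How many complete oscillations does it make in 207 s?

T = 2π√(L/g) = 2π√(1.60/3.71) = 4.126 s.
Number of complete oscillations = ⌊207/4.126⌋ = ⌊50.17⌋ = 50.

50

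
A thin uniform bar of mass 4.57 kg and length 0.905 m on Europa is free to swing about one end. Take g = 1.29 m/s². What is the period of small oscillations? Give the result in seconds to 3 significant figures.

For a physical pendulum T = 2π√(I/(mgd)), with d = 0.4525 m from pivot to centre of mass.
I_cm = mL²/12 = 4.57 × 0.905²/12 = 0.3119 kg·m²; I = I_cm + md² = 0.3119 + 4.57 × 0.4525² = 1.248 kg·m².
T = 2π√(1.248/(4.57 × 1.29 × 0.4525)) = 4.30 s.

4.30 s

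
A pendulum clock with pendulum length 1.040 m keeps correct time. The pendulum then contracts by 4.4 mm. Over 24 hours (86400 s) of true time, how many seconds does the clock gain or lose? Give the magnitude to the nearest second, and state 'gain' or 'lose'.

T ∝ √L, so T'/T = √(1.03560/1.040) = 0.997882.
In 86400 s of true time the clock registers 86400/0.997882 = 86583.4 s, so it gains 183 s.

gain 183 s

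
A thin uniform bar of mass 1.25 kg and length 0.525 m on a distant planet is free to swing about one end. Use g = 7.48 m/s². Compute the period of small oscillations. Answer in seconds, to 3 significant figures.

For a physical pendulum T = 2π√(I/(mgd)), with d = 0.2625 m from pivot to centre of mass.
I_cm = mL²/12 = 1.25 × 0.525²/12 = 0.02871 kg·m²; I = I_cm + md² = 0.02871 + 1.25 × 0.2625² = 0.1148 kg·m².
T = 2π√(0.1148/(1.25 × 7.48 × 0.2625)) = 1.36 s.

1.36 s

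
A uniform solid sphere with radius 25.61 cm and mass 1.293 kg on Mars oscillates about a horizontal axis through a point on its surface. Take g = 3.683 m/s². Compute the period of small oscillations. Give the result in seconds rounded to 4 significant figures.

I_cm = (2/5)mr² = 0.033922 kg·m². The pivot is at distance d = 0.2561 m from the centre of mass.
By the parallel-axis theorem, I = I_cm + md² = 0.033922 + 0.084804 = 0.11873 kg·m².
T = 2π√(I/(mgd)) = 2π√(0.11873/(1.293 × 3.683 × 0.2561)) = 1.960 s.

1.960 s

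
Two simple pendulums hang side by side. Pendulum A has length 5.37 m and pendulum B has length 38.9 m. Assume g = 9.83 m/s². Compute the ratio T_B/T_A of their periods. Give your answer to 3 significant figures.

2.69

T ∝ √L, so T_B/T_A = √(L_B/L_A) = √(38.9/5.37) = 2.69.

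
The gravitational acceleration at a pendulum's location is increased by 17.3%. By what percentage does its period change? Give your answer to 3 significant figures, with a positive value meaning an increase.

T ∝ 1/√g, so T'/T = 1/√(1.173) = 0.9233.
Percentage change in T = (0.9233 − 1) × 100% = -7.67%.

-7.67%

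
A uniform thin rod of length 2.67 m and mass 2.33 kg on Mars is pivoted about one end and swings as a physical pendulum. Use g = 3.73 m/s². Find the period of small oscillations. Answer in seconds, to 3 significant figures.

For a physical pendulum T = 2π√(I/(mgd)), with d = 1.335 m from pivot to centre of mass.
I_cm = mL²/12 = 2.33 × 2.67²/12 = 1.384 kg·m²; I = I_cm + md² = 1.384 + 2.33 × 1.335² = 5.537 kg·m².
T = 2π√(5.537/(2.33 × 3.73 × 1.335)) = 4.34 s.

4.34 s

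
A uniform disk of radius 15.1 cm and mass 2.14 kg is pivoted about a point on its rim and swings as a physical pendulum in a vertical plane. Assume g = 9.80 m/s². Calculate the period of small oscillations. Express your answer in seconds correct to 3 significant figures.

0.955 s

I_cm = ½mr² = 0.02440 kg·m². The pivot is at distance d = 0.151 m from the centre of mass.
By the parallel-axis theorem, I = I_cm + md² = 0.02440 + 0.04879 = 0.07319 kg·m².
T = 2π√(I/(mgd)) = 2π√(0.07319/(2.14 × 9.80 × 0.151)) = 0.955 s.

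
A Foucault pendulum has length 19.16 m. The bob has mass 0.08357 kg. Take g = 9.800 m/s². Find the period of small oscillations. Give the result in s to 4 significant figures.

T = 2π√(L/g) = 2π√(19.16/9.800) = 2π × 1.3982 = 8.785 s.

8.785 s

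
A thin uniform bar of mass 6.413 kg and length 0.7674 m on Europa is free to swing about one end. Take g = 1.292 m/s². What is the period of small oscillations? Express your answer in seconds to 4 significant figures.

For a physical pendulum T = 2π√(I/(mgd)), with d = 0.38370 m from pivot to centre of mass.
I_cm = mL²/12 = 6.413 × 0.7674²/12 = 0.31472 kg·m²; I = I_cm + md² = 0.31472 + 6.413 × 0.38370² = 1.2589 kg·m².
T = 2π√(1.2589/(6.413 × 1.292 × 0.38370)) = 3.954 s.

3.954 s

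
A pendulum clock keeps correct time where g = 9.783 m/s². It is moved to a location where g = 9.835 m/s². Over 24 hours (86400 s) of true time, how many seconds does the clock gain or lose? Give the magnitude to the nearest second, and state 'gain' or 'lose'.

gain 229 s

The clock's period scales as T ∝ 1/√g, so T'/T = √(9.783/9.835) = 0.997353.
In 86400 s of true time the clock registers 86400/0.997353 = 86629.3 s, so it gains 229 s.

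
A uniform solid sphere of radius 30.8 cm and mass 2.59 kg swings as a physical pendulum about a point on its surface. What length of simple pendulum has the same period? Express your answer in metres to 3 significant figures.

The equivalent simple-pendulum length is L_eq = I/(md), where I is about the pivot and d = 0.3080 m.
I_cm = (2/5)mR² = 0.09828 kg·m², so I = I_cm + md² = 0.09828 + 0.2457 = 0.3440 kg·m².
L_eq = 0.3440/(2.59 × 0.3080) = 0.431 m.

0.431 m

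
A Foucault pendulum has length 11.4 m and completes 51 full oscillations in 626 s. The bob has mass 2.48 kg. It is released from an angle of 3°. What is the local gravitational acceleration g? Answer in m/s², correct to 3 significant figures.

T = 626/51 = 12.27 s.
From T = 2π√(L/g), g = 4π²L/T² = 4π² × 11.4/12.27² = 2.99 m/s².

2.99 m/s²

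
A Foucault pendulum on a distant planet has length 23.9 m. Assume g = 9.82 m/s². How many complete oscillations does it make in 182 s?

18

T = 2π√(L/g) = 2π√(23.9/9.82) = 9.802 s.
Number of complete oscillations = ⌊182/9.802⌋ = ⌊18.57⌋ = 18.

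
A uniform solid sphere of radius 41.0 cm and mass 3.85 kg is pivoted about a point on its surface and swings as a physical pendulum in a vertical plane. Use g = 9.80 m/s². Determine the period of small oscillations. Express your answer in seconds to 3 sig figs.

1.52 s

I_cm = (2/5)mr² = 0.2589 kg·m². The pivot is at distance d = 0.410 m from the centre of mass.
By the parallel-axis theorem, I = I_cm + md² = 0.2589 + 0.6472 = 0.9061 kg·m².
T = 2π√(I/(mgd)) = 2π√(0.9061/(3.85 × 9.80 × 0.410)) = 1.52 s.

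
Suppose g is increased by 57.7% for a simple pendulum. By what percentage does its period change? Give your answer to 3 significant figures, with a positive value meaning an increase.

-20.4%

T ∝ 1/√g, so T'/T = 1/√(1.577) = 0.7963.
Percentage change in T = (0.7963 − 1) × 100% = -20.4%.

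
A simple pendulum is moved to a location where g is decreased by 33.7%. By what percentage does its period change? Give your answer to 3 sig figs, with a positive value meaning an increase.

22.8%

T ∝ 1/√g, so T'/T = 1/√(0.6630) = 1.228.
Percentage change in T = (1.228 − 1) × 100% = 22.8%.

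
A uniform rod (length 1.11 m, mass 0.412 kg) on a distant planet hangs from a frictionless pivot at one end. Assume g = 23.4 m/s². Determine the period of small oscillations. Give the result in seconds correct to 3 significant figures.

For a physical pendulum T = 2π√(I/(mgd)), with d = 0.5550 m from pivot to centre of mass.
I_cm = mL²/12 = 0.412 × 1.11²/12 = 0.04230 kg·m²; I = I_cm + md² = 0.04230 + 0.412 × 0.5550² = 0.1692 kg·m².
T = 2π√(0.1692/(0.412 × 23.4 × 0.5550)) = 1.12 s.

1.12 s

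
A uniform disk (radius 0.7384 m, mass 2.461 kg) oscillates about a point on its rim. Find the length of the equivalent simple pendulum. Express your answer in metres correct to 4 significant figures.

1.108 m

The equivalent simple-pendulum length is L_eq = I/(md), where I is about the pivot and d = 0.73840 m.
I_cm = ½mR² = 0.67091 kg·m², so I = I_cm + md² = 0.67091 + 1.3418 = 2.0127 kg·m².
L_eq = 2.0127/(2.461 × 0.73840) = 1.108 m.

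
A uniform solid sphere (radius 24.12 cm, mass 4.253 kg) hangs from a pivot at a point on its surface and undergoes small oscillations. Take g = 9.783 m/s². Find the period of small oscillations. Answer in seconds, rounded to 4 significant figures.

1.167 s

I_cm = (2/5)mr² = 0.098971 kg·m². The pivot is at distance d = 0.2412 m from the centre of mass.
By the parallel-axis theorem, I = I_cm + md² = 0.098971 + 0.24743 = 0.34640 kg·m².
T = 2π√(I/(mgd)) = 2π√(0.34640/(4.253 × 9.783 × 0.2412)) = 1.167 s.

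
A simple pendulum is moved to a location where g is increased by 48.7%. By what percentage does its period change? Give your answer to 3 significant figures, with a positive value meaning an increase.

-18.0%

T ∝ 1/√g, so T'/T = 1/√(1.487) = 0.8201.
Percentage change in T = (0.8201 − 1) × 100% = -18.0%.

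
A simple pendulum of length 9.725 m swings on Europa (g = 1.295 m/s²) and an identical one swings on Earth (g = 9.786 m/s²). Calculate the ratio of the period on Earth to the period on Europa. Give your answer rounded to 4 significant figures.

T ∝ 1/√g, so T₂/T₁ = √(g₁/g₂) = √(1.295/9.786) = 0.3638.

0.3638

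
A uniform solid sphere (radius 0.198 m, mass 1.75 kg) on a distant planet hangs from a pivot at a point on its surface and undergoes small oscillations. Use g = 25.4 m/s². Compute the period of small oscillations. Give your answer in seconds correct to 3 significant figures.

0.656 s

I_cm = (2/5)mr² = 0.02744 kg·m². The pivot is at distance d = 0.198 m from the centre of mass.
By the parallel-axis theorem, I = I_cm + md² = 0.02744 + 0.06861 = 0.09605 kg·m².
T = 2π√(I/(mgd)) = 2π√(0.09605/(1.75 × 25.4 × 0.198)) = 0.656 s.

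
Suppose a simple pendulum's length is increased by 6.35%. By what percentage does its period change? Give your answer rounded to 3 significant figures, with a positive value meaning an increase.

3.13%

T ∝ √L, so T'/T = √(1.063) = 1.031.
Percentage change in T = (1.031 − 1) × 100% = 3.13%.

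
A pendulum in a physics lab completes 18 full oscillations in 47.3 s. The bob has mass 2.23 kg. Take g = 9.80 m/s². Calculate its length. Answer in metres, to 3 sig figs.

1.71 m

T = 47.3/18 = 2.628 s.
From T = 2π√(L/g), L = gT²/(4π²) = 9.80 × 2.628²/(4π²) = 1.71 m.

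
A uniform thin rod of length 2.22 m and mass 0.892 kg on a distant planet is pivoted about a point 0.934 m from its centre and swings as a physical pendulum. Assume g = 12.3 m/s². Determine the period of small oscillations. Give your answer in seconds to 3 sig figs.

For a physical pendulum T = 2π√(I/(mgd)), with d = 0.9340 m from pivot to centre of mass.
I_cm = mL²/12 = 0.892 × 2.22²/12 = 0.3663 kg·m²; I = I_cm + md² = 0.3663 + 0.892 × 0.9340² = 1.144 kg·m².
T = 2π√(1.144/(0.892 × 12.3 × 0.9340)) = 2.10 s.

2.10 s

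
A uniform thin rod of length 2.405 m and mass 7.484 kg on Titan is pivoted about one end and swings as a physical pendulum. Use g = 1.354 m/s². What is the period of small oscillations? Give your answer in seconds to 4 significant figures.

6.837 s

For a physical pendulum T = 2π√(I/(mgd)), with d = 1.2025 m from pivot to centre of mass.
I_cm = mL²/12 = 7.484 × 2.405²/12 = 3.6073 kg·m²; I = I_cm + md² = 3.6073 + 7.484 × 1.2025² = 14.429 kg·m².
T = 2π√(14.429/(7.484 × 1.354 × 1.2025)) = 6.837 s.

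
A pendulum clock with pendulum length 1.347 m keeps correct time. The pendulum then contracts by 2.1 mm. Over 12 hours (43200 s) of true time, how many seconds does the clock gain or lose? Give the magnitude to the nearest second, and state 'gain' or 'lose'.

gain 34 s

T ∝ √L, so T'/T = √(1.34490/1.347) = 0.999220.
In 43200 s of true time the clock registers 43200/0.999220 = 43233.7 s, so it gains 34 s.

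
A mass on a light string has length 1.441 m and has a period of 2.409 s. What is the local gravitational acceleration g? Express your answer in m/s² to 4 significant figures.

From T = 2π√(L/g), g = 4π²L/T² = 4π² × 1.441/2.4090² = 9.803 m/s².

9.803 m/s²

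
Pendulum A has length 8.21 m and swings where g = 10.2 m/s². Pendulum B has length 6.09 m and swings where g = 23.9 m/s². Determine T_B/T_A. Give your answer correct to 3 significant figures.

T = 2π√(L/g), so T_B/T_A = √((L_B/g_B)/(L_A/g_A)) = √((6.09/23.9)/(8.21/10.2)) = 0.563.

0.563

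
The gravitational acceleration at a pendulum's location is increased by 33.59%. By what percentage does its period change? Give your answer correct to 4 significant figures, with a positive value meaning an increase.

T ∝ 1/√g, so T'/T = 1/√(1.3359) = 0.86519.
Percentage change in T = (0.86519 − 1) × 100% = -13.48%.

-13.48%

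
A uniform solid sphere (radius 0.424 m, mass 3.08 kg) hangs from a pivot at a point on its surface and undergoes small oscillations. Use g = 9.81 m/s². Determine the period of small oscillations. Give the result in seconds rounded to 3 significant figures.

I_cm = (2/5)mr² = 0.2215 kg·m². The pivot is at distance d = 0.424 m from the centre of mass.
By the parallel-axis theorem, I = I_cm + md² = 0.2215 + 0.5537 = 0.7752 kg·m².
T = 2π√(I/(mgd)) = 2π√(0.7752/(3.08 × 9.81 × 0.424)) = 1.55 s.

1.55 s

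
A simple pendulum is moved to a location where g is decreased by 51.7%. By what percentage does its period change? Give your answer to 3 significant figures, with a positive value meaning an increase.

T ∝ 1/√g, so T'/T = 1/√(0.4830) = 1.439.
Percentage change in T = (1.439 − 1) × 100% = 43.9%.

43.9%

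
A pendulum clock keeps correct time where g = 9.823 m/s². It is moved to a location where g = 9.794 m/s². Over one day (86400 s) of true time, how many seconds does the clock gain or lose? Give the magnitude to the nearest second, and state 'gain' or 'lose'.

lose 128 s

The clock's period scales as T ∝ 1/√g, so T'/T = √(9.823/9.794) = 1.00148.
In 86400 s of true time the clock registers 86400/1.00148 = 86272.4 s, so it loses 128 s.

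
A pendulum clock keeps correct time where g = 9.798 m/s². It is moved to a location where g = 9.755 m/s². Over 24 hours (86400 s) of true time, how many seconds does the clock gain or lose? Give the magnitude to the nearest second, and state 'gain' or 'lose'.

The clock's period scales as T ∝ 1/√g, so T'/T = √(9.798/9.755) = 1.00220.
In 86400 s of true time the clock registers 86400/1.00220 = 86210.2 s, so it loses 190 s.

lose 190 s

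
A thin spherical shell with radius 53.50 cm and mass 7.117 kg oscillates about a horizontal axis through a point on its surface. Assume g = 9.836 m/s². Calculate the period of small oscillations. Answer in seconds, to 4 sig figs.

I_cm = (2/3)mr² = 1.3580 kg·m². The pivot is at distance d = 0.5350 m from the centre of mass.
By the parallel-axis theorem, I = I_cm + md² = 1.3580 + 2.0371 = 3.3951 kg·m².
T = 2π√(I/(mgd)) = 2π√(3.3951/(7.117 × 9.836 × 0.5350)) = 1.892 s.

1.892 s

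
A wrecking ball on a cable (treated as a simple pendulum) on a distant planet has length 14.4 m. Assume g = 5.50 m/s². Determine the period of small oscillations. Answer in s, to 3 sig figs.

T = 2π√(L/g) = 2π√(14.4/5.50) = 2π × 1.618 = 10.2 s.

10.2 s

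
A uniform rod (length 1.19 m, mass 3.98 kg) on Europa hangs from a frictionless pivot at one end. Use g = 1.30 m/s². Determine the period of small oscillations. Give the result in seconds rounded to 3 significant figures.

For a physical pendulum T = 2π√(I/(mgd)), with d = 0.5950 m from pivot to centre of mass.
I_cm = mL²/12 = 3.98 × 1.19²/12 = 0.4697 kg·m²; I = I_cm + md² = 0.4697 + 3.98 × 0.5950² = 1.879 kg·m².
T = 2π√(1.879/(3.98 × 1.30 × 0.5950)) = 4.91 s.

4.91 s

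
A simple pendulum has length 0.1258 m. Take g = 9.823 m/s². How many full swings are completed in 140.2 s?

197

T = 2π√(L/g) = 2π√(0.1258/9.823) = 0.71105 s.
Number of complete oscillations = ⌊140.2/0.71105⌋ = ⌊197.17⌋ = 197.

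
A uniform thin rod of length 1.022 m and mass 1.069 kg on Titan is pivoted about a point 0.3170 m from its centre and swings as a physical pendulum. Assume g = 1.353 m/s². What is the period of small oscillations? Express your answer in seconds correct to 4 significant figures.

4.155 s

For a physical pendulum T = 2π√(I/(mgd)), with d = 0.31700 m from pivot to centre of mass.
I_cm = mL²/12 = 1.069 × 1.022²/12 = 0.093046 kg·m²; I = I_cm + md² = 0.093046 + 1.069 × 0.31700² = 0.20047 kg·m².
T = 2π√(0.20047/(1.069 × 1.353 × 0.31700)) = 4.155 s.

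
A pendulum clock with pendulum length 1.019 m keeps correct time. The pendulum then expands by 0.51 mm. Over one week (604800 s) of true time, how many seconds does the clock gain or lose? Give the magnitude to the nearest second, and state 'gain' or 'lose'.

T ∝ √L, so T'/T = √(1.01951/1.019) = 1.00025.
In 604800 s of true time the clock registers 604800/1.00025 = 604648.7 s, so it loses 151 s.

lose 151 s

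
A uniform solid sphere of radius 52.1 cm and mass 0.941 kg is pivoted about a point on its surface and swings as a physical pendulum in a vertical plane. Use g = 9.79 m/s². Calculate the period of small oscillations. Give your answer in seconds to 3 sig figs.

1.72 s

I_cm = (2/5)mr² = 0.1022 kg·m². The pivot is at distance d = 0.521 m from the centre of mass.
By the parallel-axis theorem, I = I_cm + md² = 0.1022 + 0.2554 = 0.3576 kg·m².
T = 2π√(I/(mgd)) = 2π√(0.3576/(0.941 × 9.79 × 0.521)) = 1.72 s.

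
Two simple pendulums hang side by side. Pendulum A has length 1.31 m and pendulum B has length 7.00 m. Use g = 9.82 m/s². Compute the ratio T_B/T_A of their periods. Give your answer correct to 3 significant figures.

T ∝ √L, so T_B/T_A = √(L_B/L_A) = √(7.00/1.31) = 2.31.

2.31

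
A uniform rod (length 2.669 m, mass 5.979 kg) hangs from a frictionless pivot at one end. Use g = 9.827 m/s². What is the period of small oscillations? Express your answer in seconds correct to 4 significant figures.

2.674 s

For a physical pendulum T = 2π√(I/(mgd)), with d = 1.3345 m from pivot to centre of mass.
I_cm = mL²/12 = 5.979 × 2.669²/12 = 3.5493 kg·m²; I = I_cm + md² = 3.5493 + 5.979 × 1.3345² = 14.197 kg·m².
T = 2π√(14.197/(5.979 × 9.827 × 1.3345)) = 2.674 s.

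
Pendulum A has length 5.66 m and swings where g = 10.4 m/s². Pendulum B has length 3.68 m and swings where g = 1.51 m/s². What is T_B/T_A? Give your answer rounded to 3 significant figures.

2.12

T = 2π√(L/g), so T_B/T_A = √((L_B/g_B)/(L_A/g_A)) = √((3.68/1.51)/(5.66/10.4)) = 2.12.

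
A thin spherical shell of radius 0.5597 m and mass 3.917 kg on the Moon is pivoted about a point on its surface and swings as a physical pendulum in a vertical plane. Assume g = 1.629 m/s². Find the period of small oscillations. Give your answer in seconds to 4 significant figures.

4.755 s

I_cm = (2/3)mr² = 0.81804 kg·m². The pivot is at distance d = 0.5597 m from the centre of mass.
By the parallel-axis theorem, I = I_cm + md² = 0.81804 + 1.2271 = 2.0451 kg·m².
T = 2π√(I/(mgd)) = 2π√(2.0451/(3.917 × 1.629 × 0.5597)) = 4.755 s.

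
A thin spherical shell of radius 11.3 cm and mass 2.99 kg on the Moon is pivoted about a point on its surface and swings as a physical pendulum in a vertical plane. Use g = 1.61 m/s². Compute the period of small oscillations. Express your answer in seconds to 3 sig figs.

I_cm = (2/3)mr² = 0.02545 kg·m². The pivot is at distance d = 0.113 m from the centre of mass.
By the parallel-axis theorem, I = I_cm + md² = 0.02545 + 0.03818 = 0.06363 kg·m².
T = 2π√(I/(mgd)) = 2π√(0.06363/(2.99 × 1.61 × 0.113)) = 2.15 s.

2.15 s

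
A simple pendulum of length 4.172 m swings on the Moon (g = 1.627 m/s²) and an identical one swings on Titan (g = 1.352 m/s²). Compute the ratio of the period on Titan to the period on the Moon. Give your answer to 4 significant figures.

1.097

T ∝ 1/√g, so T₂/T₁ = √(g₁/g₂) = √(1.627/1.352) = 1.097.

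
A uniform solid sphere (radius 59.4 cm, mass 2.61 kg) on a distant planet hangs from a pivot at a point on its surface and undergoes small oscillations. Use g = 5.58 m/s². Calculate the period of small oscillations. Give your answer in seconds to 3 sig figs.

2.43 s

I_cm = (2/5)mr² = 0.3684 kg·m². The pivot is at distance d = 0.594 m from the centre of mass.
By the parallel-axis theorem, I = I_cm + md² = 0.3684 + 0.9209 = 1.289 kg·m².
T = 2π√(I/(mgd)) = 2π√(1.289/(2.61 × 5.58 × 0.594)) = 2.43 s.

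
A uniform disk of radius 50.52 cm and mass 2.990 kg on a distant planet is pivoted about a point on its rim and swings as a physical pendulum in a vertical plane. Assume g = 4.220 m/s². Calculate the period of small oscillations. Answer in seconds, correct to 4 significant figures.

I_cm = ½mr² = 0.38156 kg·m². The pivot is at distance d = 0.5052 m from the centre of mass.
By the parallel-axis theorem, I = I_cm + md² = 0.38156 + 0.76313 = 1.1447 kg·m².
T = 2π√(I/(mgd)) = 2π√(1.1447/(2.990 × 4.220 × 0.5052)) = 2.663 s.

2.663 s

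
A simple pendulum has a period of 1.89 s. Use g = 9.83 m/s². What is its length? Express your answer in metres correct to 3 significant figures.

0.889 m

From T = 2π√(L/g), L = gT²/(4π²) = 9.83 × 1.890²/(4π²) = 0.889 m.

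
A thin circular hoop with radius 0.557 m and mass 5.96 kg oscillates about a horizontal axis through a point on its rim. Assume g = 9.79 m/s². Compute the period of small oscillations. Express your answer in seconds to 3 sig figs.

I_cm = mr² = 1.849 kg·m². The pivot is at distance d = 0.557 m from the centre of mass.
By the parallel-axis theorem, I = I_cm + md² = 1.849 + 1.849 = 3.698 kg·m².
T = 2π√(I/(mgd)) = 2π√(3.698/(5.96 × 9.79 × 0.557)) = 2.12 s.

2.12 s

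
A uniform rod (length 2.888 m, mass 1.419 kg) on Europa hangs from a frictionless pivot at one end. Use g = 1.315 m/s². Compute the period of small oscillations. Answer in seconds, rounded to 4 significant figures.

For a physical pendulum T = 2π√(I/(mgd)), with d = 1.4440 m from pivot to centre of mass.
I_cm = mL²/12 = 1.419 × 2.888²/12 = 0.98627 kg·m²; I = I_cm + md² = 0.98627 + 1.419 × 1.4440² = 3.9451 kg·m².
T = 2π√(3.9451/(1.419 × 1.315 × 1.4440)) = 7.603 s.

7.603 s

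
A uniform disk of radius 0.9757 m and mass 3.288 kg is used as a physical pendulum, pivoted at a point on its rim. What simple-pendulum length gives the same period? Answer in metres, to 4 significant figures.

1.464 m

The equivalent simple-pendulum length is L_eq = I/(md), where I is about the pivot and d = 0.97570 m.
I_cm = ½mR² = 1.5651 kg·m², so I = I_cm + md² = 1.5651 + 3.1301 = 4.6952 kg·m².
L_eq = 4.6952/(3.288 × 0.97570) = 1.464 m.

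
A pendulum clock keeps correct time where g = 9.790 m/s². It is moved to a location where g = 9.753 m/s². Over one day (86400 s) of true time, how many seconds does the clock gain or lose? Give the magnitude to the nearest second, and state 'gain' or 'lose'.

The clock's period scales as T ∝ 1/√g, so T'/T = √(9.790/9.753) = 1.00190.
In 86400 s of true time the clock registers 86400/1.00190 = 86236.6 s, so it loses 163 s.

lose 163 s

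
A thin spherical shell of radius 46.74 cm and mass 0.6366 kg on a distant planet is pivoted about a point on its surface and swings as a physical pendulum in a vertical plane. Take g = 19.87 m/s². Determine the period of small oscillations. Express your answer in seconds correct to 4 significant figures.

1.244 s

I_cm = (2/3)mr² = 0.092716 kg·m². The pivot is at distance d = 0.4674 m from the centre of mass.
By the parallel-axis theorem, I = I_cm + md² = 0.092716 + 0.13907 = 0.23179 kg·m².
T = 2π√(I/(mgd)) = 2π√(0.23179/(0.6366 × 19.87 × 0.4674)) = 1.244 s.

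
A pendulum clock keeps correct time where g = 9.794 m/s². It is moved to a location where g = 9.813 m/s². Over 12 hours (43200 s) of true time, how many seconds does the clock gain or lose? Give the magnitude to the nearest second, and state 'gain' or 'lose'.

The clock's period scales as T ∝ 1/√g, so T'/T = √(9.794/9.813) = 0.999031.
In 43200 s of true time the clock registers 43200/0.999031 = 43241.9 s, so it gains 42 s.

gain 42 s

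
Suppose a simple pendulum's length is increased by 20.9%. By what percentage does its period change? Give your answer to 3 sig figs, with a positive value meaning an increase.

9.95%

T ∝ √L, so T'/T = √(1.209) = 1.100.
Percentage change in T = (1.100 − 1) × 100% = 9.95%.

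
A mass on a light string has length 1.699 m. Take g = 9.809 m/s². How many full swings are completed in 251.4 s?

T = 2π√(L/g) = 2π√(1.699/9.809) = 2.6150 s.
Number of complete oscillations = ⌊251.4/2.6150⌋ = ⌊96.139⌋ = 96.

96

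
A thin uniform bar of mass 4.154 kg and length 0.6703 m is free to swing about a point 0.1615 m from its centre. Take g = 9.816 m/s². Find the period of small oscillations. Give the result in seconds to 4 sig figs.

For a physical pendulum T = 2π√(I/(mgd)), with d = 0.16150 m from pivot to centre of mass.
I_cm = mL²/12 = 4.154 × 0.6703²/12 = 0.15553 kg·m²; I = I_cm + md² = 0.15553 + 4.154 × 0.16150² = 0.26388 kg·m².
T = 2π√(0.26388/(4.154 × 9.816 × 0.16150)) = 1.258 s.

1.258 s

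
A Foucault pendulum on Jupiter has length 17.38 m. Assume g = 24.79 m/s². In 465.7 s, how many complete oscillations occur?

T = 2π√(L/g) = 2π√(17.38/24.79) = 5.2610 s.
Number of complete oscillations = ⌊465.7/5.2610⌋ = ⌊88.520⌋ = 88.

88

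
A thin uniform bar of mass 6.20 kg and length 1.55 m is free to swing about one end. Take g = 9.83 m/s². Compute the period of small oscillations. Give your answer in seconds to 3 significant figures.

For a physical pendulum T = 2π√(I/(mgd)), with d = 0.7750 m from pivot to centre of mass.
I_cm = mL²/12 = 6.20 × 1.55²/12 = 1.241 kg·m²; I = I_cm + md² = 1.241 + 6.20 × 0.7750² = 4.965 kg·m².
T = 2π√(4.965/(6.20 × 9.83 × 0.7750)) = 2.04 s.

2.04 s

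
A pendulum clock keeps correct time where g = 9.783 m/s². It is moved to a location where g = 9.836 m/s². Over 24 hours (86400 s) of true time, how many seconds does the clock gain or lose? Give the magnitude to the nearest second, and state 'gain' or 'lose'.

The clock's period scales as T ∝ 1/√g, so T'/T = √(9.783/9.836) = 0.997302.
In 86400 s of true time the clock registers 86400/0.997302 = 86633.7 s, so it gains 234 s.

gain 234 s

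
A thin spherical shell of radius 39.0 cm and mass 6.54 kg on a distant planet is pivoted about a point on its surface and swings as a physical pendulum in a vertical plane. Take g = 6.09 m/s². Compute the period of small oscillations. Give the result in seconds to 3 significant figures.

2.05 s

I_cm = (2/3)mr² = 0.6632 kg·m². The pivot is at distance d = 0.390 m from the centre of mass.
By the parallel-axis theorem, I = I_cm + md² = 0.6632 + 0.9947 = 1.658 kg·m².
T = 2π√(I/(mgd)) = 2π√(1.658/(6.54 × 6.09 × 0.390)) = 2.05 s.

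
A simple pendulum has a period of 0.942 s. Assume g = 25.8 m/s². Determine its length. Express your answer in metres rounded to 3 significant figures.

0.580 m

From T = 2π√(L/g), L = gT²/(4π²) = 25.8 × 0.9420²/(4π²) = 0.580 m.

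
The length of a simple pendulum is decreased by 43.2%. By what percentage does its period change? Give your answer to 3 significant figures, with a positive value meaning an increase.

T ∝ √L, so T'/T = √(0.5680) = 0.7537.
Percentage change in T = (0.7537 − 1) × 100% = -24.6%.

-24.6%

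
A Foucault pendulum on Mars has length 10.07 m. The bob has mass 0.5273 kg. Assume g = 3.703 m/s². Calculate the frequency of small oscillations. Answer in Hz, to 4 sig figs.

T = 2π√(L/g) = 2π√(10.07/3.703) = 10.361 s, so f = 1/T = 0.09651 Hz.

0.09651 Hz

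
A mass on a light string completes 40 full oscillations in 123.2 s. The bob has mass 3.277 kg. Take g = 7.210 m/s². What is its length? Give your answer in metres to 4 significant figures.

T = 123.2/40 = 3.0800 s.
From T = 2π√(L/g), L = gT²/(4π²) = 7.210 × 3.0800²/(4π²) = 1.733 m.

1.733 m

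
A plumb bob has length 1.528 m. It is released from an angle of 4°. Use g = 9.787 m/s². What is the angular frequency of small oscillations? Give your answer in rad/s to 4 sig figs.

2.531 rad/s

ω = √(g/L) = √(9.787/1.528) = 2.531 rad/s.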